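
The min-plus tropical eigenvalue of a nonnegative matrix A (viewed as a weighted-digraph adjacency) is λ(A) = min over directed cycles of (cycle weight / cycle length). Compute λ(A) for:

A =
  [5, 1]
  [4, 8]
λ(A) = 5/2

Enumerate directed cycles and compute their means (weight / length). Sample:
  cycle 0 → 0: weight = 5, length = 1, mean = 5/1 ≈ 5.000
  cycle 1 → 1: weight = 8, length = 1, mean = 8/1 ≈ 8.000
  cycle 0 → 1 → 0: weight = 5, length = 2, mean = 5/2 ≈ 2.500
  cycle 1 → 0 → 1: weight = 5, length = 2, mean = 5/2 ≈ 2.500
Minimum mean = 2.500, attained e.g. along the cycle 0 → 1 → 0 with weight 5 and length 2. So λ(A) = 5/2 = 5/2.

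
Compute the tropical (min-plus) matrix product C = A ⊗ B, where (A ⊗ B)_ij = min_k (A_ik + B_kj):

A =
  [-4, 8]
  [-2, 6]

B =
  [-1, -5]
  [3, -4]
A ⊗ B =
  [-5, -9]
  [-3, -7]

Apply the min-plus product entry-by-entry:
  C[0][0] = min over k of (A[0][0] + B[0][0] = -4 + -1 = -5, A[0][1] + B[1][0] = 8 + 3 = 11) = -5 (attained at k = 0)
  C[0][1] = min over k of (A[0][0] + B[0][1] = -4 + -5 = -9, A[0][1] + B[1][1] = 8 + -4 = 4) = -9 (attained at k = 0)
  C[1][0] = min over k of (A[1][0] + B[0][0] = -2 + -1 = -3, A[1][1] + B[1][0] = 6 + 3 = 9) = -3 (attained at k = 0)
  C[1][1] = min over k of (A[1][0] + B[0][1] = -2 + -5 = -7, A[1][1] + B[1][1] = 6 + -4 = 2) = -7 (attained at k = 0)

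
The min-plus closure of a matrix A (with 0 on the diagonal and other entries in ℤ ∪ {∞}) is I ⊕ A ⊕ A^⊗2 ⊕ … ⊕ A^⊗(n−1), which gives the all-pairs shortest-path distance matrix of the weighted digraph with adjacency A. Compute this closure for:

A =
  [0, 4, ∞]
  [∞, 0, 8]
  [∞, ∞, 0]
Closure =
  [0, 4, 12]
  [∞, 0, 8]
  [∞, ∞, 0]

This is the Floyd-Warshall all-pairs shortest-path computation. For each intermediate vertex k = 0, 1, …, 2, update dist[i][j] ← min(dist[i][j], dist[i][k] + dist[k][j]). The final matrix gives, for each (i, j), the minimum total weight of any directed path from i to j (possibly empty when i = j).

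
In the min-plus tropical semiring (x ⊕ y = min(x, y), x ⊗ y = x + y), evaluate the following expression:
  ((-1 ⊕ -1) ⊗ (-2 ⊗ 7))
((-1 ⊕ -1) ⊗ (-2 ⊗ 7)) = 4

Expand innermost to outermost. Recall ⊕ takes the minimum of its arguments and ⊗ takes their sum. Working out the expression ((-1 ⊕ -1) ⊗ (-2 ⊗ 7)) gives 4.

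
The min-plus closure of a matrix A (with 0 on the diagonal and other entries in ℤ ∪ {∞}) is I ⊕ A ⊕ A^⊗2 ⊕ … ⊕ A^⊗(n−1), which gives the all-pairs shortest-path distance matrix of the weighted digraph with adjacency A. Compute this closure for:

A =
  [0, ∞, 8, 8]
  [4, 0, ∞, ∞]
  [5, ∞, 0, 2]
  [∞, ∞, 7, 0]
Closure =
  [0, ∞, 8, 8]
  [4, 0, 12, 12]
  [5, ∞, 0, 2]
  [12, ∞, 7, 0]

This is the Floyd-Warshall all-pairs shortest-path computation. For each intermediate vertex k = 0, 1, …, 3, update dist[i][j] ← min(dist[i][j], dist[i][k] + dist[k][j]). The final matrix gives, for each (i, j), the minimum total weight of any directed path from i to j (possibly empty when i = j).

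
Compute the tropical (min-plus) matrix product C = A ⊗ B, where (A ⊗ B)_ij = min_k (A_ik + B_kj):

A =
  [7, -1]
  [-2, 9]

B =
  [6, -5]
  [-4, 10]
A ⊗ B =
  [-5, 2]
  [4, -7]

Apply the min-plus product entry-by-entry:
  C[0][0] = min over k of (A[0][0] + B[0][0] = 7 + 6 = 13, A[0][1] + B[1][0] = -1 + -4 = -5) = -5 (attained at k = 1)
  C[0][1] = min over k of (A[0][0] + B[0][1] = 7 + -5 = 2, A[0][1] + B[1][1] = -1 + 10 = 9) = 2 (attained at k = 0)
  C[1][0] = min over k of (A[1][0] + B[0][0] = -2 + 6 = 4, A[1][1] + B[1][0] = 9 + -4 = 5) = 4 (attained at k = 0)
  C[1][1] = min over k of (A[1][0] + B[0][1] = -2 + -5 = -7, A[1][1] + B[1][1] = 9 + 10 = 19) = -7 (attained at k = 0)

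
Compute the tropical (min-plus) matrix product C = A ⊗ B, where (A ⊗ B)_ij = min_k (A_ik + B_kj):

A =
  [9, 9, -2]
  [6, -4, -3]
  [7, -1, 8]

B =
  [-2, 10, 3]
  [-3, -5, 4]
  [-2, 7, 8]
A ⊗ B =
  [-4, 4, 6]
  [-7, -9, 0]
  [-4, -6, 3]

Apply the min-plus product entry-by-entry:
  C[0][0] = min over k of (A[0][0] + B[0][0] = 9 + -2 = 7, A[0][1] + B[1][0] = 9 + -3 = 6, A[0][2] + B[2][0] = -2 + -2 = -4) = -4 (attained at k = 2)
  C[0][1] = min over k of (A[0][0] + B[0][1] = 9 + 10 = 19, A[0][1] + B[1][1] = 9 + -5 = 4, A[0][2] + B[2][1] = -2 + 7 = 5) = 4 (attained at k = 1)
  C[0][2] = min over k of (A[0][0] + B[0][2] = 9 + 3 = 12, A[0][1] + B[1][2] = 9 + 4 = 13, A[0][2] + B[2][2] = -2 + 8 = 6) = 6 (attained at k = 2)
  C[1][0] = min over k of (A[1][0] + B[0][0] = 6 + -2 = 4, A[1][1] + B[1][0] = -4 + -3 = -7, A[1][2] + B[2][0] = -3 + -2 = -5) = -7 (attained at k = 1)
  C[1][1] = min over k of (A[1][0] + B[0][1] = 6 + 10 = 16, A[1][1] + B[1][1] = -4 + -5 = -9, A[1][2] + B[2][1] = -3 + 7 = 4) = -9 (attained at k = 1)
  C[1][2] = min over k of (A[1][0] + B[0][2] = 6 + 3 = 9, A[1][1] + B[1][2] = -4 + 4 = 0, A[1][2] + B[2][2] = -3 + 8 = 5) = 0 (attained at k = 1)
  C[2][0] = min over k of (A[2][0] + B[0][0] = 7 + -2 = 5, A[2][1] + B[1][0] = -1 + -3 = -4, A[2][2] + B[2][0] = 8 + -2 = 6) = -4 (attained at k = 1)
  C[2][1] = min over k of (A[2][0] + B[0][1] = 7 + 10 = 17, A[2][1] + B[1][1] = -1 + -5 = -6, A[2][2] + B[2][1] = 8 + 7 = 15) = -6 (attained at k = 1)
  C[2][2] = min over k of (A[2][0] + B[0][2] = 7 + 3 = 10, A[2][1] + B[1][2] = -1 + 4 = 3, A[2][2] + B[2][2] = 8 + 8 = 16) = 3 (attained at k = 1)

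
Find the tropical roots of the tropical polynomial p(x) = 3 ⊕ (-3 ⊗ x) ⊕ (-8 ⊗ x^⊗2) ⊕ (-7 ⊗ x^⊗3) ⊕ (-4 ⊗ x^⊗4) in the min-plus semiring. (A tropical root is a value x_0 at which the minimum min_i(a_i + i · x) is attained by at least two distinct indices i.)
Roots: {-3, -1, 5, 6}

Each tropical root is a break point of the lower envelope of the lines y = a_i + i · x (there are 5 lines, with slopes 0, 1, ..., 4). Only the lines that attain the minimum somewhere contribute to roots; other lines are dominated. Here the surviving (envelope) indices are i = 4, i = 3, i = 2, i = 1, i = 0.
Intersections between consecutive envelope lines give the roots: for adjacent envelope indices i < j the intersection is x = (a_i − a_j) / (j − i). Reading off the sorted break points: {-3, -1, 5, 6}.
Verification: at each break x_0, at least two indices attain the minimum of min_i(a_i + i · x_0).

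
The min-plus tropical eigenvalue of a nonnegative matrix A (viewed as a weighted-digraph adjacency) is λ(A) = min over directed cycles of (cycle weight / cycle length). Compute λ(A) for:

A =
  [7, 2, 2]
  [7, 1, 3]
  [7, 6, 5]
λ(A) = 1

Enumerate directed cycles and compute their means (weight / length). Sample:
  cycle 0 → 0: weight = 7, length = 1, mean = 7/1 ≈ 7.000
  cycle 1 → 1: weight = 1, length = 1, mean = 1/1 ≈ 1.000
  cycle 2 → 2: weight = 5, length = 1, mean = 5/1 ≈ 5.000
  cycle 0 → 1 → 0: weight = 9, length = 2, mean = 9/2 ≈ 4.500
  cycle 0 → 2 → 0: weight = 9, length = 2, mean = 9/2 ≈ 4.500
  cycle 1 → 0 → 1: weight = 9, length = 2, mean = 9/2 ≈ 4.500
Minimum mean = 1.000, attained e.g. along the cycle 1 → 1 with weight 1 and length 1. So λ(A) = 1/1 = 1.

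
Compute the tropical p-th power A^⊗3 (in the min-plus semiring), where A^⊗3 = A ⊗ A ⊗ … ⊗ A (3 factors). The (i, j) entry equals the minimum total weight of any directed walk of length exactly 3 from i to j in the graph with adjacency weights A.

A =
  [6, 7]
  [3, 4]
A^⊗3 =
  [14, 15]
  [11, 12]

Each entry (A^⊗3)_ij equals the minimum over all length-3 walks i = v_0 → v_1 → … → v_3 = j of Σ_t A[v_t][v_{t+1}]. For example, for (i, j) = (0, 1) we minimise over 4 possible intermediate vertex sequences; the minimum is 15, attained along the walk 0 → 1 → 1 → 1.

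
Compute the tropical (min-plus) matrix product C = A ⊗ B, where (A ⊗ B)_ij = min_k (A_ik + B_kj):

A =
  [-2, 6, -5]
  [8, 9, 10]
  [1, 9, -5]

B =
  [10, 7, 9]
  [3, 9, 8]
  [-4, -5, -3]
A ⊗ B =
  [-9, -10, -8]
  [6, 5, 7]
  [-9, -10, -8]

Apply the min-plus product entry-by-entry:
  C[0][0] = min over k of (A[0][0] + B[0][0] = -2 + 10 = 8, A[0][1] + B[1][0] = 6 + 3 = 9, A[0][2] + B[2][0] = -5 + -4 = -9) = -9 (attained at k = 2)
  C[0][1] = min over k of (A[0][0] + B[0][1] = -2 + 7 = 5, A[0][1] + B[1][1] = 6 + 9 = 15, A[0][2] + B[2][1] = -5 + -5 = -10) = -10 (attained at k = 2)
  C[0][2] = min over k of (A[0][0] + B[0][2] = -2 + 9 = 7, A[0][1] + B[1][2] = 6 + 8 = 14, A[0][2] + B[2][2] = -5 + -3 = -8) = -8 (attained at k = 2)
  C[1][0] = min over k of (A[1][0] + B[0][0] = 8 + 10 = 18, A[1][1] + B[1][0] = 9 + 3 = 12, A[1][2] + B[2][0] = 10 + -4 = 6) = 6 (attained at k = 2)
  C[1][1] = min over k of (A[1][0] + B[0][1] = 8 + 7 = 15, A[1][1] + B[1][1] = 9 + 9 = 18, A[1][2] + B[2][1] = 10 + -5 = 5) = 5 (attained at k = 2)
  C[1][2] = min over k of (A[1][0] + B[0][2] = 8 + 9 = 17, A[1][1] + B[1][2] = 9 + 8 = 17, A[1][2] + B[2][2] = 10 + -3 = 7) = 7 (attained at k = 2)
  C[2][0] = min over k of (A[2][0] + B[0][0] = 1 + 10 = 11, A[2][1] + B[1][0] = 9 + 3 = 12, A[2][2] + B[2][0] = -5 + -4 = -9) = -9 (attained at k = 2)
  C[2][1] = min over k of (A[2][0] + B[0][1] = 1 + 7 = 8, A[2][1] + B[1][1] = 9 + 9 = 18, A[2][2] + B[2][1] = -5 + -5 = -10) = -10 (attained at k = 2)
  C[2][2] = min over k of (A[2][0] + B[0][2] = 1 + 9 = 10, A[2][1] + B[1][2] = 9 + 8 = 17, A[2][2] + B[2][2] = -5 + -3 = -8) = -8 (attained at k = 2)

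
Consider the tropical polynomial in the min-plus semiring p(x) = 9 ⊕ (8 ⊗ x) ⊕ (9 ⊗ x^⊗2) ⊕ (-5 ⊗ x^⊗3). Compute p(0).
p(0) = -5

A tropical monomial a ⊗ x^⊗i evaluates to a + i · x. Evaluating each term at x = 0:
  Term 0 contributes 9 + 0 · 0 = 9
  Term 1 contributes 8 + 1 · 0 = 8
  Term 2 contributes 9 + 2 · 0 = 9
  Term 3 contributes -5 + 3 · 0 = -5
p(0) = ⊕ of these = min[9, 8, 9, -5] = -5.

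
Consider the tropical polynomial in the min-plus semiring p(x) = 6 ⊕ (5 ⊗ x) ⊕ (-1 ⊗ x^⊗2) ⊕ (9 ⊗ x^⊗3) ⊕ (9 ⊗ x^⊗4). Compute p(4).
p(4) = 6

A tropical monomial a ⊗ x^⊗i evaluates to a + i · x. Evaluating each term at x = 4:
  Term 0 contributes 6 + 0 · 4 = 6
  Term 1 contributes 5 + 1 · 4 = 9
  Term 2 contributes -1 + 2 · 4 = 7
  Term 3 contributes 9 + 3 · 4 = 21
  Term 4 contributes 9 + 4 · 4 = 25
p(4) = ⊕ of these = min[6, 9, 7, 21, 25] = 6.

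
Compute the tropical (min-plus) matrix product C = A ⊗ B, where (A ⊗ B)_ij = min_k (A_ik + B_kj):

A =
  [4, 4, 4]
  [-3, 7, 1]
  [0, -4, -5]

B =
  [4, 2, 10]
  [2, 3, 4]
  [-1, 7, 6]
A ⊗ B =
  [3, 6, 8]
  [0, -1, 7]
  [-6, -1, 0]

Apply the min-plus product entry-by-entry:
  C[0][0] = min over k of (A[0][0] + B[0][0] = 4 + 4 = 8, A[0][1] + B[1][0] = 4 + 2 = 6, A[0][2] + B[2][0] = 4 + -1 = 3) = 3 (attained at k = 2)
  C[0][1] = min over k of (A[0][0] + B[0][1] = 4 + 2 = 6, A[0][1] + B[1][1] = 4 + 3 = 7, A[0][2] + B[2][1] = 4 + 7 = 11) = 6 (attained at k = 0)
  C[0][2] = min over k of (A[0][0] + B[0][2] = 4 + 10 = 14, A[0][1] + B[1][2] = 4 + 4 = 8, A[0][2] + B[2][2] = 4 + 6 = 10) = 8 (attained at k = 1)
  C[1][0] = min over k of (A[1][0] + B[0][0] = -3 + 4 = 1, A[1][1] + B[1][0] = 7 + 2 = 9, A[1][2] + B[2][0] = 1 + -1 = 0) = 0 (attained at k = 2)
  C[1][1] = min over k of (A[1][0] + B[0][1] = -3 + 2 = -1, A[1][1] + B[1][1] = 7 + 3 = 10, A[1][2] + B[2][1] = 1 + 7 = 8) = -1 (attained at k = 0)
  C[1][2] = min over k of (A[1][0] + B[0][2] = -3 + 10 = 7, A[1][1] + B[1][2] = 7 + 4 = 11, A[1][2] + B[2][2] = 1 + 6 = 7) = 7 (attained at k = 0)
  C[2][0] = min over k of (A[2][0] + B[0][0] = 0 + 4 = 4, A[2][1] + B[1][0] = -4 + 2 = -2, A[2][2] + B[2][0] = -5 + -1 = -6) = -6 (attained at k = 2)
  C[2][1] = min over k of (A[2][0] + B[0][1] = 0 + 2 = 2, A[2][1] + B[1][1] = -4 + 3 = -1, A[2][2] + B[2][1] = -5 + 7 = 2) = -1 (attained at k = 1)
  C[2][2] = min over k of (A[2][0] + B[0][2] = 0 + 10 = 10, A[2][1] + B[1][2] = -4 + 4 = 0, A[2][2] + B[2][2] = -5 + 6 = 1) = 0 (attained at k = 1)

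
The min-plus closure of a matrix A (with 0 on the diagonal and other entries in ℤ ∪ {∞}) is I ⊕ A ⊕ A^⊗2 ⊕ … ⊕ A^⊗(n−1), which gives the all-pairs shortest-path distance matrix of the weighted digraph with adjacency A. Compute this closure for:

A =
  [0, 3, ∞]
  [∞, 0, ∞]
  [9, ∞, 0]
Closure =
  [0, 3, ∞]
  [∞, 0, ∞]
  [9, 12, 0]

This is the Floyd-Warshall all-pairs shortest-path computation. For each intermediate vertex k = 0, 1, …, 2, update dist[i][j] ← min(dist[i][j], dist[i][k] + dist[k][j]). The final matrix gives, for each (i, j), the minimum total weight of any directed path from i to j (possibly empty when i = j).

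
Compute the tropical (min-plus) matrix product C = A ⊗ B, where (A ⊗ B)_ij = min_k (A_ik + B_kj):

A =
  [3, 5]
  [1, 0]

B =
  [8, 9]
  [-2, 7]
A ⊗ B =
  [3, 12]
  [-2, 7]

Apply the min-plus product entry-by-entry:
  C[0][0] = min over k of (A[0][0] + B[0][0] = 3 + 8 = 11, A[0][1] + B[1][0] = 5 + -2 = 3) = 3 (attained at k = 1)
  C[0][1] = min over k of (A[0][0] + B[0][1] = 3 + 9 = 12, A[0][1] + B[1][1] = 5 + 7 = 12) = 12 (attained at k = 0)
  C[1][0] = min over k of (A[1][0] + B[0][0] = 1 + 8 = 9, A[1][1] + B[1][0] = 0 + -2 = -2) = -2 (attained at k = 1)
  C[1][1] = min over k of (A[1][0] + B[0][1] = 1 + 9 = 10, A[1][1] + B[1][1] = 0 + 7 = 7) = 7 (attained at k = 1)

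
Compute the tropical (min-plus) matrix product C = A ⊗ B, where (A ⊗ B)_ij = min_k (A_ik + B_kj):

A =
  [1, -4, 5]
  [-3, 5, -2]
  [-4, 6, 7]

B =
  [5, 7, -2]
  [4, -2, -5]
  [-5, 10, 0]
A ⊗ B =
  [0, -6, -9]
  [-7, 3, -5]
  [1, 3, -6]

Apply the min-plus product entry-by-entry:
  C[0][0] = min over k of (A[0][0] + B[0][0] = 1 + 5 = 6, A[0][1] + B[1][0] = -4 + 4 = 0, A[0][2] + B[2][0] = 5 + -5 = 0) = 0 (attained at k = 1)
  C[0][1] = min over k of (A[0][0] + B[0][1] = 1 + 7 = 8, A[0][1] + B[1][1] = -4 + -2 = -6, A[0][2] + B[2][1] = 5 + 10 = 15) = -6 (attained at k = 1)
  C[0][2] = min over k of (A[0][0] + B[0][2] = 1 + -2 = -1, A[0][1] + B[1][2] = -4 + -5 = -9, A[0][2] + B[2][2] = 5 + 0 = 5) = -9 (attained at k = 1)
  C[1][0] = min over k of (A[1][0] + B[0][0] = -3 + 5 = 2, A[1][1] + B[1][0] = 5 + 4 = 9, A[1][2] + B[2][0] = -2 + -5 = -7) = -7 (attained at k = 2)
  C[1][1] = min over k of (A[1][0] + B[0][1] = -3 + 7 = 4, A[1][1] + B[1][1] = 5 + -2 = 3, A[1][2] + B[2][1] = -2 + 10 = 8) = 3 (attained at k = 1)
  C[1][2] = min over k of (A[1][0] + B[0][2] = -3 + -2 = -5, A[1][1] + B[1][2] = 5 + -5 = 0, A[1][2] + B[2][2] = -2 + 0 = -2) = -5 (attained at k = 0)
  C[2][0] = min over k of (A[2][0] + B[0][0] = -4 + 5 = 1, A[2][1] + B[1][0] = 6 + 4 = 10, A[2][2] + B[2][0] = 7 + -5 = 2) = 1 (attained at k = 0)
  C[2][1] = min over k of (A[2][0] + B[0][1] = -4 + 7 = 3, A[2][1] + B[1][1] = 6 + -2 = 4, A[2][2] + B[2][1] = 7 + 10 = 17) = 3 (attained at k = 0)
  C[2][2] = min over k of (A[2][0] + B[0][2] = -4 + -2 = -6, A[2][1] + B[1][2] = 6 + -5 = 1, A[2][2] + B[2][2] = 7 + 0 = 7) = -6 (attained at k = 0)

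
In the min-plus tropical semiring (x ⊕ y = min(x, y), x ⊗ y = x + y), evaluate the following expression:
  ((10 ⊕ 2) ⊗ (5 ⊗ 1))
((10 ⊕ 2) ⊗ (5 ⊗ 1)) = 8

Expand innermost to outermost. Recall ⊕ takes the minimum of its arguments and ⊗ takes their sum. Working out the expression ((10 ⊕ 2) ⊗ (5 ⊗ 1)) gives 8.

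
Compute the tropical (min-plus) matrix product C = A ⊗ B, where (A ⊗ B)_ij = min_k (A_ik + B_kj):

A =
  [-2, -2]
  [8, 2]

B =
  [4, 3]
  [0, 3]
A ⊗ B =
  [-2, 1]
  [2, 5]

Apply the min-plus product entry-by-entry:
  C[0][0] = min over k of (A[0][0] + B[0][0] = -2 + 4 = 2, A[0][1] + B[1][0] = -2 + 0 = -2) = -2 (attained at k = 1)
  C[0][1] = min over k of (A[0][0] + B[0][1] = -2 + 3 = 1, A[0][1] + B[1][1] = -2 + 3 = 1) = 1 (attained at k = 0)
  C[1][0] = min over k of (A[1][0] + B[0][0] = 8 + 4 = 12, A[1][1] + B[1][0] = 2 + 0 = 2) = 2 (attained at k = 1)
  C[1][1] = min over k of (A[1][0] + B[0][1] = 8 + 3 = 11, A[1][1] + B[1][1] = 2 + 3 = 5) = 5 (attained at k = 1)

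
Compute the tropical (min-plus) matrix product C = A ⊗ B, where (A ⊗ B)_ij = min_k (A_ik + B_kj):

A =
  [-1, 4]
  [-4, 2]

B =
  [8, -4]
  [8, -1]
A ⊗ B =
  [7, -5]
  [4, -8]

Apply the min-plus product entry-by-entry:
  C[0][0] = min over k of (A[0][0] + B[0][0] = -1 + 8 = 7, A[0][1] + B[1][0] = 4 + 8 = 12) = 7 (attained at k = 0)
  C[0][1] = min over k of (A[0][0] + B[0][1] = -1 + -4 = -5, A[0][1] + B[1][1] = 4 + -1 = 3) = -5 (attained at k = 0)
  C[1][0] = min over k of (A[1][0] + B[0][0] = -4 + 8 = 4, A[1][1] + B[1][0] = 2 + 8 = 10) = 4 (attained at k = 0)
  C[1][1] = min over k of (A[1][0] + B[0][1] = -4 + -4 = -8, A[1][1] + B[1][1] = 2 + -1 = 1) = -8 (attained at k = 0)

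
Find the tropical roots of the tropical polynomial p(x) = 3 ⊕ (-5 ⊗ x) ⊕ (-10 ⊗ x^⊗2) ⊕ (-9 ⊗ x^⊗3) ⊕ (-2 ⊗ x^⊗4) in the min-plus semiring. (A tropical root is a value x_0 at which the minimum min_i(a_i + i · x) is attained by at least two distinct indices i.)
Roots: {-7, -1, 5, 8}

Each tropical root is a break point of the lower envelope of the lines y = a_i + i · x (there are 5 lines, with slopes 0, 1, ..., 4). Only the lines that attain the minimum somewhere contribute to roots; other lines are dominated. Here the surviving (envelope) indices are i = 4, i = 3, i = 2, i = 1, i = 0.
Intersections between consecutive envelope lines give the roots: for adjacent envelope indices i < j the intersection is x = (a_i − a_j) / (j − i). Reading off the sorted break points: {-7, -1, 5, 8}.
Verification: at each break x_0, at least two indices attain the minimum of min_i(a_i + i · x_0).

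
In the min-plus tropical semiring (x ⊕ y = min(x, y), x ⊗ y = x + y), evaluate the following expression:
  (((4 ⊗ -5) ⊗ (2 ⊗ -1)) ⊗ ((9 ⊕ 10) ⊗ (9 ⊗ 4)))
(((4 ⊗ -5) ⊗ (2 ⊗ -1)) ⊗ ((9 ⊕ 10) ⊗ (9 ⊗ 4))) = 22

Expand innermost to outermost. Recall ⊕ takes the minimum of its arguments and ⊗ takes their sum. Working out the expression (((4 ⊗ -5) ⊗ (2 ⊗ -1)) ⊗ ((9 ⊕ 10) ⊗ (9 ⊗ 4))) gives 22.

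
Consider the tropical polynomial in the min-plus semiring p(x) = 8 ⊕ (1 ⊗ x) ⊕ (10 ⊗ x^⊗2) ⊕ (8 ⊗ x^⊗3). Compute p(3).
p(3) = 4

A tropical monomial a ⊗ x^⊗i evaluates to a + i · x. Evaluating each term at x = 3:
  Term 0 contributes 8 + 0 · 3 = 8
  Term 1 contributes 1 + 1 · 3 = 4
  Term 2 contributes 10 + 2 · 3 = 16
  Term 3 contributes 8 + 3 · 3 = 17
p(3) = ⊕ of these = min[8, 4, 16, 17] = 4.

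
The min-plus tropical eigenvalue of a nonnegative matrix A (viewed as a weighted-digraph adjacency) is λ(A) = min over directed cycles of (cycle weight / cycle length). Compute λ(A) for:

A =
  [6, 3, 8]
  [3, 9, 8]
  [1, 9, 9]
λ(A) = 3

Enumerate directed cycles and compute their means (weight / length). Sample:
  cycle 0 → 0: weight = 6, length = 1, mean = 6/1 ≈ 6.000
  cycle 1 → 1: weight = 9, length = 1, mean = 9/1 ≈ 9.000
  cycle 2 → 2: weight = 9, length = 1, mean = 9/1 ≈ 9.000
  cycle 0 → 1 → 0: weight = 6, length = 2, mean = 6/2 ≈ 3.000
  cycle 0 → 2 → 0: weight = 9, length = 2, mean = 9/2 ≈ 4.500
  cycle 1 → 0 → 1: weight = 6, length = 2, mean = 6/2 ≈ 3.000
Minimum mean = 3.000, attained e.g. along the cycle 0 → 1 → 0 with weight 6 and length 2. So λ(A) = 6/2 = 3.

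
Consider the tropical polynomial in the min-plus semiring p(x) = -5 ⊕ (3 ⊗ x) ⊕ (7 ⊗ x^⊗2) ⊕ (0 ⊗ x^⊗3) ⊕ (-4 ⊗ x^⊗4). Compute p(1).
p(1) = -5

A tropical monomial a ⊗ x^⊗i evaluates to a + i · x. Evaluating each term at x = 1:
  Term 0 contributes -5 + 0 · 1 = -5
  Term 1 contributes 3 + 1 · 1 = 4
  Term 2 contributes 7 + 2 · 1 = 9
  Term 3 contributes 0 + 3 · 1 = 3
  Term 4 contributes -4 + 4 · 1 = 0
p(1) = ⊕ of these = min[-5, 4, 9, 3, 0] = -5.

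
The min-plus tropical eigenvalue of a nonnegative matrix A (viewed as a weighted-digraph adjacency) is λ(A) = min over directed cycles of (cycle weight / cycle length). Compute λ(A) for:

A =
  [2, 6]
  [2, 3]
λ(A) = 2

Enumerate directed cycles and compute their means (weight / length). Sample:
  cycle 0 → 0: weight = 2, length = 1, mean = 2/1 ≈ 2.000
  cycle 1 → 1: weight = 3, length = 1, mean = 3/1 ≈ 3.000
  cycle 0 → 1 → 0: weight = 8, length = 2, mean = 8/2 ≈ 4.000
  cycle 1 → 0 → 1: weight = 8, length = 2, mean = 8/2 ≈ 4.000
Minimum mean = 2.000, attained e.g. along the cycle 0 → 0 with weight 2 and length 1. So λ(A) = 2/1 = 2.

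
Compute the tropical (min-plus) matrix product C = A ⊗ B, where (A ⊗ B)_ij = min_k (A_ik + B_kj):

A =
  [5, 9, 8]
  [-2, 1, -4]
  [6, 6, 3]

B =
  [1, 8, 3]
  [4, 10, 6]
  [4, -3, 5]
A ⊗ B =
  [6, 5, 8]
  [-1, -7, 1]
  [7, 0, 8]

Apply the min-plus product entry-by-entry:
  C[0][0] = min over k of (A[0][0] + B[0][0] = 5 + 1 = 6, A[0][1] + B[1][0] = 9 + 4 = 13, A[0][2] + B[2][0] = 8 + 4 = 12) = 6 (attained at k = 0)
  C[0][1] = min over k of (A[0][0] + B[0][1] = 5 + 8 = 13, A[0][1] + B[1][1] = 9 + 10 = 19, A[0][2] + B[2][1] = 8 + -3 = 5) = 5 (attained at k = 2)
  C[0][2] = min over k of (A[0][0] + B[0][2] = 5 + 3 = 8, A[0][1] + B[1][2] = 9 + 6 = 15, A[0][2] + B[2][2] = 8 + 5 = 13) = 8 (attained at k = 0)
  C[1][0] = min over k of (A[1][0] + B[0][0] = -2 + 1 = -1, A[1][1] + B[1][0] = 1 + 4 = 5, A[1][2] + B[2][0] = -4 + 4 = 0) = -1 (attained at k = 0)
  C[1][1] = min over k of (A[1][0] + B[0][1] = -2 + 8 = 6, A[1][1] + B[1][1] = 1 + 10 = 11, A[1][2] + B[2][1] = -4 + -3 = -7) = -7 (attained at k = 2)
  C[1][2] = min over k of (A[1][0] + B[0][2] = -2 + 3 = 1, A[1][1] + B[1][2] = 1 + 6 = 7, A[1][2] + B[2][2] = -4 + 5 = 1) = 1 (attained at k = 0)
  C[2][0] = min over k of (A[2][0] + B[0][0] = 6 + 1 = 7, A[2][1] + B[1][0] = 6 + 4 = 10, A[2][2] + B[2][0] = 3 + 4 = 7) = 7 (attained at k = 0)
  C[2][1] = min over k of (A[2][0] + B[0][1] = 6 + 8 = 14, A[2][1] + B[1][1] = 6 + 10 = 16, A[2][2] + B[2][1] = 3 + -3 = 0) = 0 (attained at k = 2)
  C[2][2] = min over k of (A[2][0] + B[0][2] = 6 + 3 = 9, A[2][1] + B[1][2] = 6 + 6 = 12, A[2][2] + B[2][2] = 3 + 5 = 8) = 8 (attained at k = 2)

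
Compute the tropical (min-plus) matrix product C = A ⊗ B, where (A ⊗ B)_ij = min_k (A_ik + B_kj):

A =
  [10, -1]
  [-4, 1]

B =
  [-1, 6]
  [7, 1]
A ⊗ B =
  [6, 0]
  [-5, 2]

Apply the min-plus product entry-by-entry:
  C[0][0] = min over k of (A[0][0] + B[0][0] = 10 + -1 = 9, A[0][1] + B[1][0] = -1 + 7 = 6) = 6 (attained at k = 1)
  C[0][1] = min over k of (A[0][0] + B[0][1] = 10 + 6 = 16, A[0][1] + B[1][1] = -1 + 1 = 0) = 0 (attained at k = 1)
  C[1][0] = min over k of (A[1][0] + B[0][0] = -4 + -1 = -5, A[1][1] + B[1][0] = 1 + 7 = 8) = -5 (attained at k = 0)
  C[1][1] = min over k of (A[1][0] + B[0][1] = -4 + 6 = 2, A[1][1] + B[1][1] = 1 + 1 = 2) = 2 (attained at k = 0)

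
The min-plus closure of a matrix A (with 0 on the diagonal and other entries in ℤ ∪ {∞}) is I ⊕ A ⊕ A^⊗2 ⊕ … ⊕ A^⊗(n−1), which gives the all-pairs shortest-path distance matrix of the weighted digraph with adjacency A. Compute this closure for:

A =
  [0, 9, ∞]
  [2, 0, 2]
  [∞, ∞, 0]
Closure =
  [0, 9, 11]
  [2, 0, 2]
  [∞, ∞, 0]

This is the Floyd-Warshall all-pairs shortest-path computation. For each intermediate vertex k = 0, 1, …, 2, update dist[i][j] ← min(dist[i][j], dist[i][k] + dist[k][j]). The final matrix gives, for each (i, j), the minimum total weight of any directed path from i to j (possibly empty when i = j).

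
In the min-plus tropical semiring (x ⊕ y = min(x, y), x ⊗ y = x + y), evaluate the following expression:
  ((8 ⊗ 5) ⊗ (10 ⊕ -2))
((8 ⊗ 5) ⊗ (10 ⊕ -2)) = 11

Expand innermost to outermost. Recall ⊕ takes the minimum of its arguments and ⊗ takes their sum. Working out the expression ((8 ⊗ 5) ⊗ (10 ⊕ -2)) gives 11.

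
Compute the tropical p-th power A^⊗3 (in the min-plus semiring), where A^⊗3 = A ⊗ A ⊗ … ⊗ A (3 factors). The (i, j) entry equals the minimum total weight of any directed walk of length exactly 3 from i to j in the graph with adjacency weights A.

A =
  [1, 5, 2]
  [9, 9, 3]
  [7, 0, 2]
A^⊗3 =
  [3, 3, 4]
  [11, 5, 6]
  [9, 3, 5]

Each entry (A^⊗3)_ij equals the minimum over all length-3 walks i = v_0 → v_1 → … → v_3 = j of Σ_t A[v_t][v_{t+1}]. For example, for (i, j) = (0, 2) we minimise over 9 possible intermediate vertex sequences; the minimum is 4, attained along the walk 0 → 0 → 0 → 2.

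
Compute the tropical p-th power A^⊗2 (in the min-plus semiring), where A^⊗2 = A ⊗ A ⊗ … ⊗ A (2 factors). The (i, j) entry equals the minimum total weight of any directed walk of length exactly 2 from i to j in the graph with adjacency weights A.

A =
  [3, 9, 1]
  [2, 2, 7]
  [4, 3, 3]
A^⊗2 =
  [5, 4, 4]
  [4, 4, 3]
  [5, 5, 5]

Each entry (A^⊗2)_ij equals the minimum over all length-2 walks i = v_0 → v_1 → … → v_2 = j of Σ_t A[v_t][v_{t+1}]. For example, for (i, j) = (0, 2) we minimise over 3 possible intermediate vertex sequences; the minimum is 4, attained along the walk 0 → 0 → 2.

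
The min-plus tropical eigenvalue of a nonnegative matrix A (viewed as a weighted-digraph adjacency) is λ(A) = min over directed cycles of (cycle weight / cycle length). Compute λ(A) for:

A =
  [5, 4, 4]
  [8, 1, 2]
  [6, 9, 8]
λ(A) = 1

Enumerate directed cycles and compute their means (weight / length). Sample:
  cycle 0 → 0: weight = 5, length = 1, mean = 5/1 ≈ 5.000
  cycle 1 → 1: weight = 1, length = 1, mean = 1/1 ≈ 1.000
  cycle 2 → 2: weight = 8, length = 1, mean = 8/1 ≈ 8.000
  cycle 0 → 1 → 0: weight = 12, length = 2, mean = 12/2 ≈ 6.000
  cycle 0 → 2 → 0: weight = 10, length = 2, mean = 10/2 ≈ 5.000
  cycle 1 → 0 → 1: weight = 12, length = 2, mean = 12/2 ≈ 6.000
Minimum mean = 1.000, attained e.g. along the cycle 1 → 1 with weight 1 and length 1. So λ(A) = 1/1 = 1.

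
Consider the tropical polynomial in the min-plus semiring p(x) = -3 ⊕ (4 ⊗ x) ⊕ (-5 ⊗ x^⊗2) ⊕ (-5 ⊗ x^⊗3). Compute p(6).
p(6) = -3

A tropical monomial a ⊗ x^⊗i evaluates to a + i · x. Evaluating each term at x = 6:
  Term 0 contributes -3 + 0 · 6 = -3
  Term 1 contributes 4 + 1 · 6 = 10
  Term 2 contributes -5 + 2 · 6 = 7
  Term 3 contributes -5 + 3 · 6 = 13
p(6) = ⊕ of these = min[-3, 10, 7, 13] = -3.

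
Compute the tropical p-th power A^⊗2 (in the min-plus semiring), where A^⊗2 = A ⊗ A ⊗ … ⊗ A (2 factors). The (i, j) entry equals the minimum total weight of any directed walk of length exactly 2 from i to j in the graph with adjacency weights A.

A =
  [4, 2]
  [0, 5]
A^⊗2 =
  [2, 6]
  [4, 2]

Each entry (A^⊗2)_ij equals the minimum over all length-2 walks i = v_0 → v_1 → … → v_2 = j of Σ_t A[v_t][v_{t+1}]. For example, for (i, j) = (0, 1) we minimise over 2 possible intermediate vertex sequences; the minimum is 6, attained along the walk 0 → 0 → 1.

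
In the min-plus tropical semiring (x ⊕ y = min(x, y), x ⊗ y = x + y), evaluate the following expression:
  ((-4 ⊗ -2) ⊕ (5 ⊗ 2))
((-4 ⊗ -2) ⊕ (5 ⊗ 2)) = -6

Expand innermost to outermost. Recall ⊕ takes the minimum of its arguments and ⊗ takes their sum. Working out the expression ((-4 ⊗ -2) ⊕ (5 ⊗ 2)) gives -6.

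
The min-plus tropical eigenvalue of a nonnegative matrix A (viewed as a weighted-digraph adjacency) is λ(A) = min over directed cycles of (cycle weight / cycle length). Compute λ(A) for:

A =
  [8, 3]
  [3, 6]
λ(A) = 3

Enumerate directed cycles and compute their means (weight / length). Sample:
  cycle 0 → 0: weight = 8, length = 1, mean = 8/1 ≈ 8.000
  cycle 1 → 1: weight = 6, length = 1, mean = 6/1 ≈ 6.000
  cycle 0 → 1 → 0: weight = 6, length = 2, mean = 6/2 ≈ 3.000
  cycle 1 → 0 → 1: weight = 6, length = 2, mean = 6/2 ≈ 3.000
Minimum mean = 3.000, attained e.g. along the cycle 0 → 1 → 0 with weight 6 and length 2. So λ(A) = 6/2 = 3.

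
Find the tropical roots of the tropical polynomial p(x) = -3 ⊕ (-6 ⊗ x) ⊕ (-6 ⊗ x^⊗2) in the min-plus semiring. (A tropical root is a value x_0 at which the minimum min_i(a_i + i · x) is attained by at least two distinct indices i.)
Roots: {0, 3}

Each tropical root is a break point of the lower envelope of the lines y = a_i + i · x (there are 3 lines, with slopes 0, 1, ..., 2). Only the lines that attain the minimum somewhere contribute to roots; other lines are dominated. Here the surviving (envelope) indices are i = 2, i = 1, i = 0.
Intersections between consecutive envelope lines give the roots: for adjacent envelope indices i < j the intersection is x = (a_i − a_j) / (j − i). Reading off the sorted break points: {0, 3}.
Verification: at each break x_0, at least two indices attain the minimum of min_i(a_i + i · x_0).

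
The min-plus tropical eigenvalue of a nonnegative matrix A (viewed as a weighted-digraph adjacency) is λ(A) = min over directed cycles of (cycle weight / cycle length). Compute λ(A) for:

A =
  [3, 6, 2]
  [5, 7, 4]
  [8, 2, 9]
λ(A) = 3

Enumerate directed cycles and compute their means (weight / length). Sample:
  cycle 0 → 0: weight = 3, length = 1, mean = 3/1 ≈ 3.000
  cycle 1 → 1: weight = 7, length = 1, mean = 7/1 ≈ 7.000
  cycle 2 → 2: weight = 9, length = 1, mean = 9/1 ≈ 9.000
  cycle 0 → 1 → 0: weight = 11, length = 2, mean = 11/2 ≈ 5.500
  cycle 0 → 2 → 0: weight = 10, length = 2, mean = 10/2 ≈ 5.000
  cycle 1 → 0 → 1: weight = 11, length = 2, mean = 11/2 ≈ 5.500
Minimum mean = 3.000, attained e.g. along the cycle 0 → 0 with weight 3 and length 1. So λ(A) = 3/1 = 3.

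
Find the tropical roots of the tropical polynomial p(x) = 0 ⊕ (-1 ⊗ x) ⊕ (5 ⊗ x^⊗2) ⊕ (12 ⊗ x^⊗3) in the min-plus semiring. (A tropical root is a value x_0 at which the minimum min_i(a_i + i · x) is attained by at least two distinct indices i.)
Roots: {-7, -6, 1}

Each tropical root is a break point of the lower envelope of the lines y = a_i + i · x (there are 4 lines, with slopes 0, 1, ..., 3). Only the lines that attain the minimum somewhere contribute to roots; other lines are dominated. Here the surviving (envelope) indices are i = 3, i = 2, i = 1, i = 0.
Intersections between consecutive envelope lines give the roots: for adjacent envelope indices i < j the intersection is x = (a_i − a_j) / (j − i). Reading off the sorted break points: {-7, -6, 1}.
Verification: at each break x_0, at least two indices attain the minimum of min_i(a_i + i · x_0).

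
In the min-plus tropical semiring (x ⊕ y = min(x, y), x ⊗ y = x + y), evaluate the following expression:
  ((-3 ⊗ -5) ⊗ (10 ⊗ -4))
((-3 ⊗ -5) ⊗ (10 ⊗ -4)) = -2

Expand innermost to outermost. Recall ⊕ takes the minimum of its arguments and ⊗ takes their sum. Working out the expression ((-3 ⊗ -5) ⊗ (10 ⊗ -4)) gives -2.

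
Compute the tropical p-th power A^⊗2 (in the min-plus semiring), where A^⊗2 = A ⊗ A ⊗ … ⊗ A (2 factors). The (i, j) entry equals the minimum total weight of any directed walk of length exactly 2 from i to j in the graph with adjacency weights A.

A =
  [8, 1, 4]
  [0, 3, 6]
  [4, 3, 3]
A^⊗2 =
  [1, 4, 7]
  [3, 1, 4]
  [3, 5, 6]

Each entry (A^⊗2)_ij equals the minimum over all length-2 walks i = v_0 → v_1 → … → v_2 = j of Σ_t A[v_t][v_{t+1}]. For example, for (i, j) = (0, 2) we minimise over 3 possible intermediate vertex sequences; the minimum is 7, attained along the walk 0 → 1 → 2.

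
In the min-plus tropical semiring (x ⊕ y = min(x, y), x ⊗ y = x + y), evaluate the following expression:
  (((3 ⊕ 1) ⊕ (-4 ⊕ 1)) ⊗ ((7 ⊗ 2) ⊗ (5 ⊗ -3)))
(((3 ⊕ 1) ⊕ (-4 ⊕ 1)) ⊗ ((7 ⊗ 2) ⊗ (5 ⊗ -3))) = 7

Expand innermost to outermost. Recall ⊕ takes the minimum of its arguments and ⊗ takes their sum. Working out the expression (((3 ⊕ 1) ⊕ (-4 ⊕ 1)) ⊗ ((7 ⊗ 2) ⊗ (5 ⊗ -3))) gives 7.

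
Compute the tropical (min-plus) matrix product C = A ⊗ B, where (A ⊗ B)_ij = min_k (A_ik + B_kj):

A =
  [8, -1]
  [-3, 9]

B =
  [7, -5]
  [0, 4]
A ⊗ B =
  [-1, 3]
  [4, -8]

Apply the min-plus product entry-by-entry:
  C[0][0] = min over k of (A[0][0] + B[0][0] = 8 + 7 = 15, A[0][1] + B[1][0] = -1 + 0 = -1) = -1 (attained at k = 1)
  C[0][1] = min over k of (A[0][0] + B[0][1] = 8 + -5 = 3, A[0][1] + B[1][1] = -1 + 4 = 3) = 3 (attained at k = 0)
  C[1][0] = min over k of (A[1][0] + B[0][0] = -3 + 7 = 4, A[1][1] + B[1][0] = 9 + 0 = 9) = 4 (attained at k = 0)
  C[1][1] = min over k of (A[1][0] + B[0][1] = -3 + -5 = -8, A[1][1] + B[1][1] = 9 + 4 = 13) = -8 (attained at k = 0)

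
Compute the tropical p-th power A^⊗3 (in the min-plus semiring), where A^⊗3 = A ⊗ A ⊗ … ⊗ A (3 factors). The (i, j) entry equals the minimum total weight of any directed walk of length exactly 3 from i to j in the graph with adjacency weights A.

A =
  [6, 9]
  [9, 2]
A^⊗3 =
  [18, 13]
  [13, 6]

Each entry (A^⊗3)_ij equals the minimum over all length-3 walks i = v_0 → v_1 → … → v_3 = j of Σ_t A[v_t][v_{t+1}]. For example, for (i, j) = (0, 1) we minimise over 4 possible intermediate vertex sequences; the minimum is 13, attained along the walk 0 → 1 → 1 → 1.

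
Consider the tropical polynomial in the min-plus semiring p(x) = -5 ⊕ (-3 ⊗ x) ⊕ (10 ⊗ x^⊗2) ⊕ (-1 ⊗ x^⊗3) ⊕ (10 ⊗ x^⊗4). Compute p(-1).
p(-1) = -5

A tropical monomial a ⊗ x^⊗i evaluates to a + i · x. Evaluating each term at x = -1:
  Term 0 contributes -5 + 0 · -1 = -5
  Term 1 contributes -3 + 1 · -1 = -4
  Term 2 contributes 10 + 2 · -1 = 8
  Term 3 contributes -1 + 3 · -1 = -4
  Term 4 contributes 10 + 4 · -1 = 6
p(-1) = ⊕ of these = min[-5, -4, 8, -4, 6] = -5.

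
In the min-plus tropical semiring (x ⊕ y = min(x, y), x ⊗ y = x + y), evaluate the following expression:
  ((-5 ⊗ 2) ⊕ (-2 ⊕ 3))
((-5 ⊗ 2) ⊕ (-2 ⊕ 3)) = -3

Expand innermost to outermost. Recall ⊕ takes the minimum of its arguments and ⊗ takes their sum. Working out the expression ((-5 ⊗ 2) ⊕ (-2 ⊕ 3)) gives -3.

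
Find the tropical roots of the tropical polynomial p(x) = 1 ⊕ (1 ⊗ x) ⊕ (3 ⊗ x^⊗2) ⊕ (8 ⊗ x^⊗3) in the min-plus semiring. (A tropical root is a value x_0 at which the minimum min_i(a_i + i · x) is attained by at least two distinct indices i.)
Roots: {-5, -2, 0}

Each tropical root is a break point of the lower envelope of the lines y = a_i + i · x (there are 4 lines, with slopes 0, 1, ..., 3). Only the lines that attain the minimum somewhere contribute to roots; other lines are dominated. Here the surviving (envelope) indices are i = 3, i = 2, i = 1, i = 0.
Intersections between consecutive envelope lines give the roots: for adjacent envelope indices i < j the intersection is x = (a_i − a_j) / (j − i). Reading off the sorted break points: {-5, -2, 0}.
Verification: at each break x_0, at least two indices attain the minimum of min_i(a_i + i · x_0).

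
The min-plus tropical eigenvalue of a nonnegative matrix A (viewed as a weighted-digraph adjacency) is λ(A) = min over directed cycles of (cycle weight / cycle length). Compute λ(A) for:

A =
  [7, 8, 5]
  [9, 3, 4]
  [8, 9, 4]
λ(A) = 3

Enumerate directed cycles and compute their means (weight / length). Sample:
  cycle 0 → 0: weight = 7, length = 1, mean = 7/1 ≈ 7.000
  cycle 1 → 1: weight = 3, length = 1, mean = 3/1 ≈ 3.000
  cycle 2 → 2: weight = 4, length = 1, mean = 4/1 ≈ 4.000
  cycle 0 → 1 → 0: weight = 17, length = 2, mean = 17/2 ≈ 8.500
  cycle 0 → 2 → 0: weight = 13, length = 2, mean = 13/2 ≈ 6.500
  cycle 1 → 0 → 1: weight = 17, length = 2, mean = 17/2 ≈ 8.500
Minimum mean = 3.000, attained e.g. along the cycle 1 → 1 with weight 3 and length 1. So λ(A) = 3/1 = 3.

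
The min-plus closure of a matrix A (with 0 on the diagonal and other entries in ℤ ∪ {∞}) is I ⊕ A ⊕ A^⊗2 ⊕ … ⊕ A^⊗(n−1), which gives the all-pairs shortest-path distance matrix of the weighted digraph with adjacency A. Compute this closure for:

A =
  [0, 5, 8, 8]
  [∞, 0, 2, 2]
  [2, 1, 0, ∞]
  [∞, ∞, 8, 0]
Closure =
  [0, 5, 7, 7]
  [4, 0, 2, 2]
  [2, 1, 0, 3]
  [10, 9, 8, 0]

This is the Floyd-Warshall all-pairs shortest-path computation. For each intermediate vertex k = 0, 1, …, 3, update dist[i][j] ← min(dist[i][j], dist[i][k] + dist[k][j]). The final matrix gives, for each (i, j), the minimum total weight of any directed path from i to j (possibly empty when i = j).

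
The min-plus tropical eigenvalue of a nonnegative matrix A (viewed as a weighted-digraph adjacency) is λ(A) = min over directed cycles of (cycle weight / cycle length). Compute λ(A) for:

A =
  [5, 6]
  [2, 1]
λ(A) = 1

Enumerate directed cycles and compute their means (weight / length). Sample:
  cycle 0 → 0: weight = 5, length = 1, mean = 5/1 ≈ 5.000
  cycle 1 → 1: weight = 1, length = 1, mean = 1/1 ≈ 1.000
  cycle 0 → 1 → 0: weight = 8, length = 2, mean = 8/2 ≈ 4.000
  cycle 1 → 0 → 1: weight = 8, length = 2, mean = 8/2 ≈ 4.000
Minimum mean = 1.000, attained e.g. along the cycle 1 → 1 with weight 1 and length 1. So λ(A) = 1/1 = 1.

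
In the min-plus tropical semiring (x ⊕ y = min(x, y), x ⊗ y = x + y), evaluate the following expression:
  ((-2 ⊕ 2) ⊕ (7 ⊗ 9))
((-2 ⊕ 2) ⊕ (7 ⊗ 9)) = -2

Expand innermost to outermost. Recall ⊕ takes the minimum of its arguments and ⊗ takes their sum. Working out the expression ((-2 ⊕ 2) ⊕ (7 ⊗ 9)) gives -2.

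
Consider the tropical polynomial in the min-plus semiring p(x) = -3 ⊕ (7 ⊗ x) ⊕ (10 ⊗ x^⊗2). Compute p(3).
p(3) = -3

A tropical monomial a ⊗ x^⊗i evaluates to a + i · x. Evaluating each term at x = 3:
  Term 0 contributes -3 + 0 · 3 = -3
  Term 1 contributes 7 + 1 · 3 = 10
  Term 2 contributes 10 + 2 · 3 = 16
p(3) = ⊕ of these = min[-3, 10, 16] = -3.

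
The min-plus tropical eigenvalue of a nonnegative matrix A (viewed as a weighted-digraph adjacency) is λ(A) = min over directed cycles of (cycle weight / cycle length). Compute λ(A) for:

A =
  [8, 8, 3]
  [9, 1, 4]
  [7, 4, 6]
λ(A) = 1

Enumerate directed cycles and compute their means (weight / length). Sample:
  cycle 0 → 0: weight = 8, length = 1, mean = 8/1 ≈ 8.000
  cycle 1 → 1: weight = 1, length = 1, mean = 1/1 ≈ 1.000
  cycle 2 → 2: weight = 6, length = 1, mean = 6/1 ≈ 6.000
  cycle 0 → 1 → 0: weight = 17, length = 2, mean = 17/2 ≈ 8.500
  cycle 0 → 2 → 0: weight = 10, length = 2, mean = 10/2 ≈ 5.000
  cycle 1 → 0 → 1: weight = 17, length = 2, mean = 17/2 ≈ 8.500
Minimum mean = 1.000, attained e.g. along the cycle 1 → 1 with weight 1 and length 1. So λ(A) = 1/1 = 1.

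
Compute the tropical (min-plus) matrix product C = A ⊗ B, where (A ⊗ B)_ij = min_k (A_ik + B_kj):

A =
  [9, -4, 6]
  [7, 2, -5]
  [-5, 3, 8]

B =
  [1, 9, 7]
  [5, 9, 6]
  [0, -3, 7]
A ⊗ B =
  [1, 3, 2]
  [-5, -8, 2]
  [-4, 4, 2]

Apply the min-plus product entry-by-entry:
  C[0][0] = min over k of (A[0][0] + B[0][0] = 9 + 1 = 10, A[0][1] + B[1][0] = -4 + 5 = 1, A[0][2] + B[2][0] = 6 + 0 = 6) = 1 (attained at k = 1)
  C[0][1] = min over k of (A[0][0] + B[0][1] = 9 + 9 = 18, A[0][1] + B[1][1] = -4 + 9 = 5, A[0][2] + B[2][1] = 6 + -3 = 3) = 3 (attained at k = 2)
  C[0][2] = min over k of (A[0][0] + B[0][2] = 9 + 7 = 16, A[0][1] + B[1][2] = -4 + 6 = 2, A[0][2] + B[2][2] = 6 + 7 = 13) = 2 (attained at k = 1)
  C[1][0] = min over k of (A[1][0] + B[0][0] = 7 + 1 = 8, A[1][1] + B[1][0] = 2 + 5 = 7, A[1][2] + B[2][0] = -5 + 0 = -5) = -5 (attained at k = 2)
  C[1][1] = min over k of (A[1][0] + B[0][1] = 7 + 9 = 16, A[1][1] + B[1][1] = 2 + 9 = 11, A[1][2] + B[2][1] = -5 + -3 = -8) = -8 (attained at k = 2)
  C[1][2] = min over k of (A[1][0] + B[0][2] = 7 + 7 = 14, A[1][1] + B[1][2] = 2 + 6 = 8, A[1][2] + B[2][2] = -5 + 7 = 2) = 2 (attained at k = 2)
  C[2][0] = min over k of (A[2][0] + B[0][0] = -5 + 1 = -4, A[2][1] + B[1][0] = 3 + 5 = 8, A[2][2] + B[2][0] = 8 + 0 = 8) = -4 (attained at k = 0)
  C[2][1] = min over k of (A[2][0] + B[0][1] = -5 + 9 = 4, A[2][1] + B[1][1] = 3 + 9 = 12, A[2][2] + B[2][1] = 8 + -3 = 5) = 4 (attained at k = 0)
  C[2][2] = min over k of (A[2][0] + B[0][2] = -5 + 7 = 2, A[2][1] + B[1][2] = 3 + 6 = 9, A[2][2] + B[2][2] = 8 + 7 = 15) = 2 (attained at k = 0)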